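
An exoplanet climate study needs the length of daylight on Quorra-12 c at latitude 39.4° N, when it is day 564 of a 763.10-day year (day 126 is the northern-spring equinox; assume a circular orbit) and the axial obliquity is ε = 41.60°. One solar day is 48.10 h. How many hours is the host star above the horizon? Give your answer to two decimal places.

Solar longitude: L_s = 360° × (564 − 126)/763.10 = 206.631°.
sin δ = sin 41.60° × sin 206.631° = -0.29760, so δ = -17.313°.
cos h₀ = −tan ϕ · tan δ = −tan(+39.4°) × tan(-17.313°) = 0.2561, so h₀ = 1.3119 rad = 75.16°.
Daylight = 2h₀/(2π) × 48.10 h = (1.3119/π) × 48.10 = 20.09 h.

20.09 h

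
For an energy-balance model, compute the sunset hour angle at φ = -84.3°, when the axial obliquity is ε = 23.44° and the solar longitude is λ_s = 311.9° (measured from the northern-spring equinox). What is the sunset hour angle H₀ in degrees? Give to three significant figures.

H₀ = 180°

Solar declination: sin δ = sin ε · sin λ_s = sin 23.44° × sin 311.9° = -0.29608, so δ = -17.222°.
Sunrise equation: cos H₀ = −tan φ · tan δ = -3.1056 ≤ −1, so the Sun never sets (polar day) and H₀ = π.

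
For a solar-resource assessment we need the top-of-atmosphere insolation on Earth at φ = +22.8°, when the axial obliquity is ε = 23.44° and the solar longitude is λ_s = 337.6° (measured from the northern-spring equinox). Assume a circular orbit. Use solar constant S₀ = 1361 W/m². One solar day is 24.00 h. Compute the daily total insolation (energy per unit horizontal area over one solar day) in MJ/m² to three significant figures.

30.7 MJ/m²

Solar declination: sin δ = sin ε · sin λ_s = sin 23.44° × sin 337.6° = -0.15159, so δ = -8.719°.
cos H₀ = −tan(+22.8°) tan(-8.719°) = 0.0645, H₀ = 1.5063 rad.
Bracket: H₀ sin φ sin δ + cos φ cos δ sin H₀ = 1.5063×0.38752×-0.15159 + 0.92186×0.98844×0.99792 = -0.088486 + 0.909308 = 0.820822.
Q̄ = (S₀/π) × [bracket] = (1361/π) × 0.820822 = 355.60 W/m².
Daily total = Q̄ × 24.00 h × 3600 s/h = 355.60 × 24.00 × 3600 / 10⁶ = 30.72 MJ/m².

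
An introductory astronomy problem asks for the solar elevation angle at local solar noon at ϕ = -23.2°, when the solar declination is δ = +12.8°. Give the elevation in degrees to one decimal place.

54.0°

At local noon the hour angle is zero, so the zenith angle equals |ϕ − δ| = |-23.2° − (+12.800°)| = 36.000°.
Elevation = 90° − 36.000° = 54.0°.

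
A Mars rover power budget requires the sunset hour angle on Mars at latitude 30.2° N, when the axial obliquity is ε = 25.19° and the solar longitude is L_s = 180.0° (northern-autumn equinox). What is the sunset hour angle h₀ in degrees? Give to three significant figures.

h₀ = 90.0°

Solar declination: sin δ = sin ε · sin L_s = sin 25.19° × sin 180.0° = 0.00000, so δ = +0.000°.
cos h₀ = −tan ϕ · tan δ = −tan(+30.2°) × tan(+0.000°) = -0.0000, so h₀ = 1.5708 rad = 90.00°.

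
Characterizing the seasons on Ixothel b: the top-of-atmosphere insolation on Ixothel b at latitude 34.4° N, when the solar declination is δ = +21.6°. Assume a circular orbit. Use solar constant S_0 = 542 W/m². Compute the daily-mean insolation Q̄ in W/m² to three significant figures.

Q̄ ≈ 194 W/m²

cos h₀ = −tan(+34.4°) tan(+21.600°) = -0.2711, h₀ = 1.8453 rad.
Bracket: h₀ sin ϕ sin δ + cos ϕ cos δ sin h₀ = 1.8453×0.56497×0.36812 + 0.82511×0.92978×0.96255 = 0.383780 + 0.738440 = 1.122220.
Q̄ = (S_0/π) × [bracket] = (542/π) × 1.122220 = 193.6 W/m².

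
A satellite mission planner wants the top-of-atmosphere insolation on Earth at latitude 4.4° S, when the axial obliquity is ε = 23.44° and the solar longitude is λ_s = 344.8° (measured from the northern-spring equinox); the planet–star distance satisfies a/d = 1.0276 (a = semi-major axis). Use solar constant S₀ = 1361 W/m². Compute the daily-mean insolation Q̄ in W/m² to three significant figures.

Solar declination: sin δ = sin ε · sin λ_s = sin 23.44° × sin 344.8° = -0.10430, so δ = -5.987°.
cos H₀ = −tan(-4.4°) tan(-5.987°) = -0.0081, H₀ = 1.5789 rad.
Bracket: H₀ sin φ sin δ + cos φ cos δ sin H₀ = 1.5789×-0.07672×-0.10430 + 0.99705×0.99455×0.99997 = 0.012634 + 0.991586 = 1.004220.
Inverse-square distance factor (a/d)² = 1.0276² = 1.055962.
Q̄ = (S₀/π) × 1.055962 × [bracket] = (1361/π) × 1.055962 × 1.004220 = 459.4 W/m².

Q̄ ≈ 459 W/m²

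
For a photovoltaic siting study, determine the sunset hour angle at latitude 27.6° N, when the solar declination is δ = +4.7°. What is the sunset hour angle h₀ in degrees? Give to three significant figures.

cos h₀ = −tan ϕ · tan δ = −tan(+27.6°) × tan(+4.700°) = -0.0430, so h₀ = 1.6138 rad = 92.46°.

h₀ = 92.5°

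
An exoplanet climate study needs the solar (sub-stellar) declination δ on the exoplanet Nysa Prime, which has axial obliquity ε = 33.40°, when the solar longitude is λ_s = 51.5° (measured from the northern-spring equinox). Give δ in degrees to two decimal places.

sin δ = sin ε · sin λ_s = sin 33.40° × sin 51.5° = 0.430811.
δ = arcsin(0.430811) = +25.52°.

δ = +25.52°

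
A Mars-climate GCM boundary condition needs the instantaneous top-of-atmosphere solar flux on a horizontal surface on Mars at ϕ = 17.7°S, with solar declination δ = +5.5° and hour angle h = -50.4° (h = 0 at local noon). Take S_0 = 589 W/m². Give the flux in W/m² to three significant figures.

339 W/m²

cos θ_z = sin ϕ sin δ + cos ϕ cos δ cos h = -0.029140 + 0.604454 = 0.575314.
Flux = S_0 · cos θ_z = 589 × 0.575314 = 338.9 W/m².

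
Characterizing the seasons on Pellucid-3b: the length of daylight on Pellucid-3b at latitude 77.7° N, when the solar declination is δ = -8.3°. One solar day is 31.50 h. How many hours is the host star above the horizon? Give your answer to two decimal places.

cos H₀ = −tan φ · tan δ = −tan(+77.7°) × tan(-8.300°) = 0.6691, so H₀ = 0.8378 rad = 48.00°.
Daylight = 2H₀/(2π) × 31.50 h = (0.8378/π) × 31.50 = 8.40 h.

8.40 h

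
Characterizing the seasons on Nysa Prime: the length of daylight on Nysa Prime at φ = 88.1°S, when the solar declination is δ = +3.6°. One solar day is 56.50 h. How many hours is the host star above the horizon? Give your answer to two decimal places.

0.00 h

cos H₀ = −tan φ · tan δ = 1.8965 ≥ 1, so the host star never rises (polar night) and H₀ = 0.
Daylight = 2H₀/(2π) × 56.50 h = (0.0000/π) × 56.50 = 0.00 h.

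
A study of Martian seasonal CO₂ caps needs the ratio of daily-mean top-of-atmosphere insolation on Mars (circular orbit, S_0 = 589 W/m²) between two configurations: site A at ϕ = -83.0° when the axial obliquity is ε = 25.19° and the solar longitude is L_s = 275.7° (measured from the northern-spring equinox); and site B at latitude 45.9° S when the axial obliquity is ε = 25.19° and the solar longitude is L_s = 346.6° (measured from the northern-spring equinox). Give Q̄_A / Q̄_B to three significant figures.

Q̄_A / Q̄_B ≈ 1.64

— Configuration A (ϕ=-83.0°):
Solar declination: sin δ = sin ε · sin L_s = sin 25.19° × sin 275.7° = -0.42352, so δ = -25.057°.
cos h₀ = −tan(-83.0°) tan(-25.057°) = -3.8076 ≤ −1 ⇒ polar day, h₀ = π.
Bracket: h₀ sin ϕ sin δ + cos ϕ cos δ sin h₀ = 3.1416×-0.99255×-0.42352 + 0.12187×0.90589×0.00000 = 1.320618 + 0.000000 = 1.320618.
Q̄ = (S_0/π) × [bracket] = (589/π) × 1.320618 = 247.60 W/m².
— Configuration B (ϕ=-45.9°):
Solar declination: sin δ = sin ε · sin L_s = sin 25.19° × sin 346.6° = -0.09864, so δ = -5.661°.
cos h₀ = −tan(-45.9°) tan(-5.661°) = -0.1023, h₀ = 1.6733 rad.
Bracket: h₀ sin ϕ sin δ + cos ϕ cos δ sin h₀ = 1.6733×-0.71813×-0.09864 + 0.69591×0.99512×0.99476 = 0.118530 + 0.688885 = 0.807415.
Q̄ = (S_0/π) × [bracket] = (589/π) × 0.807415 = 151.38 W/m².
Ratio Q̄_A / Q̄_B = 247.60 / 151.38 = 1.636.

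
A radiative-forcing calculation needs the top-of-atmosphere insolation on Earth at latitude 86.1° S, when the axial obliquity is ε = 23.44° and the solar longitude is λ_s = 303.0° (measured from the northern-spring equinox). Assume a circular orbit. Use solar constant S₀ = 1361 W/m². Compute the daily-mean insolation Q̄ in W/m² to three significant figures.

Q̄ ≈ 453 W/m²

Solar declination: sin δ = sin ε · sin λ_s = sin 23.44° × sin 303.0° = -0.33361, so δ = -19.488°.
cos H₀ = −tan(-86.1°) tan(-19.488°) = -5.1910 ≤ −1 ⇒ polar day, H₀ = π.
Bracket: H₀ sin φ sin δ + cos φ cos δ sin H₀ = 3.1416×-0.99768×-0.33361 + 0.06802×0.94271×0.00000 = 1.045638 + 0.000000 = 1.045638.
Q̄ = (S₀/π) × [bracket] = (1361/π) × 1.045638 = 453.0 W/m².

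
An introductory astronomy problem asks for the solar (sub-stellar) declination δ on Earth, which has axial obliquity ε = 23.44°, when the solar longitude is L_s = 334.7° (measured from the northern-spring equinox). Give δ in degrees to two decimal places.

δ = -9.79°

sin δ = sin ε · sin L_s = sin 23.44° × sin 334.7° = -0.169998.
δ = arcsin(-0.169998) = -9.79°.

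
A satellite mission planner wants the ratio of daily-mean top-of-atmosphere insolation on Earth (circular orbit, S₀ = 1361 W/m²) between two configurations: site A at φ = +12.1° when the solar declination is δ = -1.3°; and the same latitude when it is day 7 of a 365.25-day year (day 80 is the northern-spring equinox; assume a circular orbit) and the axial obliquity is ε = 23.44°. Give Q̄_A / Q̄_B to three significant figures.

— Configuration A (φ=+12.1°):
cos H₀ = −tan(+12.1°) tan(-1.300°) = 0.0049, H₀ = 1.5659 rad.
Bracket: H₀ sin φ sin δ + cos φ cos δ sin H₀ = 1.5659×0.20962×-0.02269 + 0.97778×0.99974×0.99999 = -0.007448 + 0.977516 = 0.970068.
Q̄ = (S₀/π) × [bracket] = (1361/π) × 0.970068 = 420.25 W/m².
— Configuration B (φ=+12.1°):
Solar longitude: λ_s = 360° × (7 − 80)/365.25 = -71.951°, i.e. -71.951° + 360° = 288.049°.
sin δ = sin 23.44° × sin 288.049° = -0.37821, so δ = -22.223°.
cos H₀ = −tan(+12.1°) tan(-22.223°) = 0.0876, H₀ = 1.4831 rad.
Bracket: H₀ sin φ sin δ + cos φ cos δ sin H₀ = 1.4831×0.20962×-0.37821 + 0.97778×0.92572×0.99616 = -0.117581 + 0.901675 = 0.784094.
Q̄ = (S₀/π) × [bracket] = (1361/π) × 0.784094 = 339.69 W/m².
Ratio Q̄_A / Q̄_B = 420.25 / 339.69 = 1.237.

Q̄_A / Q̄_B ≈ 1.24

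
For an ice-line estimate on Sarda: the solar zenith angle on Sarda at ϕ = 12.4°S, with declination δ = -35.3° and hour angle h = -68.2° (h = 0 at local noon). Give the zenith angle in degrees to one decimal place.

cos θ_z = sin ϕ sin δ + cos ϕ cos δ cos h = 0.124086 + 0.296017 = 0.420103.
θ_z = arccos(0.420103) = 65.2°.

θ_z = 65.2°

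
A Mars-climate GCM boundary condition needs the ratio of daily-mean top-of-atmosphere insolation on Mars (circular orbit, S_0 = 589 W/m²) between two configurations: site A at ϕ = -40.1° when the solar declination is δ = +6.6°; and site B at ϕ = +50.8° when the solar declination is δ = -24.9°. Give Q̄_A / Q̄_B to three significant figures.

— Configuration A (ϕ=-40.1°):
cos h₀ = −tan(-40.1°) tan(+6.600°) = 0.0974, h₀ = 1.4732 rad.
Bracket: h₀ sin ϕ sin δ + cos ϕ cos δ sin h₀ = 1.4732×-0.64412×0.11494 + 0.76492×0.99337×0.99524 = -0.109069 + 0.756232 = 0.647163.
Q̄ = (S_0/π) × [bracket] = (589/π) × 0.647163 = 121.33 W/m².
— Configuration B (ϕ=+50.8°):
cos h₀ = −tan(+50.8°) tan(-24.900°) = 0.5691, h₀ = 0.9653 rad.
Bracket: h₀ sin ϕ sin δ + cos ϕ cos δ sin h₀ = 0.9653×0.77494×-0.42104 + 0.63203×0.90704×0.82224 = -0.314959 + 0.471371 = 0.156412.
Q̄ = (S_0/π) × [bracket] = (589/π) × 0.156412 = 29.325 W/m².
Ratio Q̄_A / Q̄_B = 121.33 / 29.325 = 4.137.

Q̄_A / Q̄_B ≈ 4.14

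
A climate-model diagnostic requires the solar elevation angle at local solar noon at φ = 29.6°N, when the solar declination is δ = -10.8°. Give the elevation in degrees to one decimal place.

49.6°

At local noon the hour angle is zero, so the zenith angle equals |φ − δ| = |+29.6° − (-10.800°)| = 40.400°.
Elevation = 90° − 40.400° = 49.6°.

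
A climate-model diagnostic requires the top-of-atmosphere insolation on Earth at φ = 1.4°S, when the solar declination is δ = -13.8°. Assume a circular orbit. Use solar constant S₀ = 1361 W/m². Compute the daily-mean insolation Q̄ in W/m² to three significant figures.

Q̄ ≈ 425 W/m²

cos H₀ = −tan(-1.4°) tan(-13.800°) = -0.0060, H₀ = 1.5768 rad.
Bracket: H₀ sin φ sin δ + cos φ cos δ sin H₀ = 1.5768×-0.02443×-0.23853 + 0.99970×0.97113×0.99998 = 0.009188 + 0.970819 = 0.980007.
Q̄ = (S₀/π) × [bracket] = (1361/π) × 0.980007 = 424.6 W/m².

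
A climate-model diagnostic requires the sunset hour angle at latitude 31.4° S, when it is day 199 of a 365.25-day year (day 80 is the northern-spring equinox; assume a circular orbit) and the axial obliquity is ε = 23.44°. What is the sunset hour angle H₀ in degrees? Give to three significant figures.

Solar longitude: λ_s = 360° × (199 − 80)/365.25 = 117.290°.
sin δ = sin 23.44° × sin 117.290° = 0.35352, so δ = +20.702°.
cos H₀ = −tan φ · tan δ = −tan(-31.4°) × tan(+20.702°) = 0.2307, so H₀ = 1.3380 rad = 76.66°.

H₀ = 76.7°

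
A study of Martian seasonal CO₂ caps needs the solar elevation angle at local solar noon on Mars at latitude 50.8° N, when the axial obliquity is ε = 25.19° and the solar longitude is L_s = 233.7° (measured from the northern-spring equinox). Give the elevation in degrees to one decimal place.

19.1°

Solar declination: sin δ = sin ε · sin L_s = sin 25.19° × sin 233.7° = -0.34302, so δ = -20.061°.
At local noon the hour angle is zero, so the zenith angle equals |ϕ − δ| = |+50.8° − (-20.061°)| = 70.861°.
Elevation = 90° − 70.861° = 19.1°.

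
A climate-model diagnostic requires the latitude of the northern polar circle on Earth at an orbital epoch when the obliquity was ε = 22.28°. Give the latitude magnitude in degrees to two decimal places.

The polar circle is the lowest latitude that experiences at least one full rotation of continuous daylight at the northern-summer solstice; it lies at |ϕ| = 90° − ε = 90° − 22.28° = 67.72°.

67.72°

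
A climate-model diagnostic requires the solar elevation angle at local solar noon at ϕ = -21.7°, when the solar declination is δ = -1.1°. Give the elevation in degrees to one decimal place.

69.4°

At local noon the hour angle is zero, so the zenith angle equals |ϕ − δ| = |-21.7° − (-1.100°)| = 20.600°.
Elevation = 90° − 20.600° = 69.4°.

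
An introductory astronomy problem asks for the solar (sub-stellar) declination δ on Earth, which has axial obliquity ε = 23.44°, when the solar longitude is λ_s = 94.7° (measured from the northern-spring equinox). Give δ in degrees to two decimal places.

δ = +23.36°

sin δ = sin ε · sin λ_s = sin 23.44° × sin 94.7° = 0.396451.
δ = arcsin(0.396451) = +23.36°.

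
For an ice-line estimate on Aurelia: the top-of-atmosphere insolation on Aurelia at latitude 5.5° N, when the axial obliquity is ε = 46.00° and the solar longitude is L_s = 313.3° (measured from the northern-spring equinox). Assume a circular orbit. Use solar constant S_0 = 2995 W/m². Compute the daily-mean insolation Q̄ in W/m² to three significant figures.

Solar declination: sin δ = sin ε · sin L_s = sin 46.00° × sin 313.3° = -0.52352, so δ = -31.568°.
cos h₀ = −tan(+5.5°) tan(-31.568°) = 0.0592, h₀ = 1.5116 rad.
Bracket: h₀ sin ϕ sin δ + cos ϕ cos δ sin h₀ = 1.5116×0.09585×-0.52352 + 0.99540×0.85202×0.99825 = -0.075851 + 0.846617 = 0.770766.
Q̄ = (S_0/π) × [bracket] = (2995/π) × 0.770766 = 734.8 W/m².

Q̄ ≈ 735 W/m²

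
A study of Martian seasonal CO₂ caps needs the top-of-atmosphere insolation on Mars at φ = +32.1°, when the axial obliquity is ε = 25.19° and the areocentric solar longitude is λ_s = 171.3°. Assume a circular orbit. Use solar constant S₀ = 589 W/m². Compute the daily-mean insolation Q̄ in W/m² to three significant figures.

sin δ = sin 25.19° × sin 171.3° = 0.06438, so δ = +3.691°.
cos H₀ = −tan(+32.1°) tan(+3.691°) = -0.0405, H₀ = 1.6113 rad.
Bracket: H₀ sin φ sin δ + cos φ cos δ sin H₀ = 1.6113×0.53140×0.06438 + 0.84712×0.99793×0.99918 = 0.055125 + 0.844673 = 0.899798.
Q̄ = (S₀/π) × [bracket] = (589/π) × 0.899798 = 168.7 W/m².

Q̄ ≈ 169 W/m²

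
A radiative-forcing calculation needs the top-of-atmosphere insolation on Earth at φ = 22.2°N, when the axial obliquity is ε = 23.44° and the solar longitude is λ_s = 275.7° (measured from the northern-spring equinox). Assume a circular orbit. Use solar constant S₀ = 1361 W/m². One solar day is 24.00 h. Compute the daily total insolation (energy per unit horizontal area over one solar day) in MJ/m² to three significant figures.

23.5 MJ/m²

Solar declination: sin δ = sin ε · sin λ_s = sin 23.44° × sin 275.7° = -0.39582, so δ = -23.317°.
cos H₀ = −tan(+22.2°) tan(-23.317°) = 0.1759, H₀ = 1.3940 rad.
Bracket: H₀ sin φ sin δ + cos φ cos δ sin H₀ = 1.3940×0.37784×-0.39582 + 0.92587×0.91833×0.98441 = -0.208482 + 0.836999 = 0.628517.
Q̄ = (S₀/π) × [bracket] = (1361/π) × 0.628517 = 272.29 W/m².
Daily total = Q̄ × 24.00 h × 3600 s/h = 272.29 × 24.00 × 3600 / 10⁶ = 23.53 MJ/m².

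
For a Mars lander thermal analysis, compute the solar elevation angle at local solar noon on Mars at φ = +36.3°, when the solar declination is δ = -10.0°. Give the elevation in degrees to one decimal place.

At local noon the hour angle is zero, so the zenith angle equals |φ − δ| = |+36.3° − (-10.000°)| = 46.300°.
Elevation = 90° − 46.300° = 43.7°.

43.7°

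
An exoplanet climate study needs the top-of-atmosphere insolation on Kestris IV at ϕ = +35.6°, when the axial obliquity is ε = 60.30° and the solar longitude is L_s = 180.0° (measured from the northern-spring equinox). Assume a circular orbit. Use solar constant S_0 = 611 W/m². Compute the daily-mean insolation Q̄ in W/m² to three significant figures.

Q̄ ≈ 158 W/m²

Solar declination: sin δ = sin ε · sin L_s = sin 60.30° × sin 180.0° = 0.00000, so δ = +0.000°.
cos h₀ = −tan(+35.6°) tan(+0.000°) = -0.0000, h₀ = 1.5708 rad.
Bracket: h₀ sin ϕ sin δ + cos ϕ cos δ sin h₀ = 1.5708×0.58212×0.00000 + 0.81310×1.00000×1.00000 = 0.000000 + 0.813100 = 0.813100.
Q̄ = (S_0/π) × [bracket] = (611/π) × 0.813100 = 158.1 W/m².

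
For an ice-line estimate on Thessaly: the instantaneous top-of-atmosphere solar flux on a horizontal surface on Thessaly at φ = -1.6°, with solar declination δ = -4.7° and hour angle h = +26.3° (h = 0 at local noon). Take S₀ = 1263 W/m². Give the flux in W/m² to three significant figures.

cos θ_z = sin φ sin δ + cos φ cos δ cos h = 0.002288 + 0.893124 = 0.895412.
Flux = S₀ · cos θ_z = 1263 × 0.895412 = 1131 W/m².

1.13e+03 W/m²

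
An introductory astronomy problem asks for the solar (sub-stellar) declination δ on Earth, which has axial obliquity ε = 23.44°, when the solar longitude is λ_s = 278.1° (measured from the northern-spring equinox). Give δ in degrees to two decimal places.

δ = -23.19°

sin δ = sin ε · sin λ_s = sin 23.44° × sin 278.1° = -0.393820.
δ = arcsin(-0.393820) = -23.19°.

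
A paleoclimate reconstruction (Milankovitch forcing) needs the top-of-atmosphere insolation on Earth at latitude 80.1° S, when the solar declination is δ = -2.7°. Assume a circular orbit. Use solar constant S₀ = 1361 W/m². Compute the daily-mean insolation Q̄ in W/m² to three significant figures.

cos H₀ = −tan(-80.1°) tan(-2.700°) = -0.2702, H₀ = 1.8444 rad.
Bracket: H₀ sin φ sin δ + cos φ cos δ sin H₀ = 1.8444×-0.98511×-0.04711 + 0.17193×0.99889×0.96280 = 0.085596 + 0.165350 = 0.250946.
Q̄ = (S₀/π) × [bracket] = (1361/π) × 0.250946 = 108.7 W/m².

Q̄ ≈ 109 W/m²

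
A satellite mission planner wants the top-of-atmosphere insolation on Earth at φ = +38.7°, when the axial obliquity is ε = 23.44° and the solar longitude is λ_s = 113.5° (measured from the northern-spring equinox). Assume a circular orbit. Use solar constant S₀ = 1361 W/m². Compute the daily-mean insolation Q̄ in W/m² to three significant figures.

Solar declination: sin δ = sin ε · sin λ_s = sin 23.44° × sin 113.5° = 0.36480, so δ = +21.395°.
cos H₀ = −tan(+38.7°) tan(+21.395°) = -0.3139, H₀ = 1.8901 rad.
Bracket: H₀ sin φ sin δ + cos φ cos δ sin H₀ = 1.8901×0.62524×0.36480 + 0.78043×0.93109×0.94946 = 0.431108 + 0.689926 = 1.121034.
Q̄ = (S₀/π) × [bracket] = (1361/π) × 1.121034 = 485.7 W/m².

Q̄ ≈ 486 W/m²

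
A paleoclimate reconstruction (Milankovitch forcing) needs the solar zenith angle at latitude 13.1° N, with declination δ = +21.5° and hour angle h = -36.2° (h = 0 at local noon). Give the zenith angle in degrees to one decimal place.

cos θ_z = sin ϕ sin δ + cos ϕ cos δ cos h = 0.083068 + 0.731271 = 0.814339.
θ_z = arccos(0.814339) = 35.5°.

θ_z = 35.5°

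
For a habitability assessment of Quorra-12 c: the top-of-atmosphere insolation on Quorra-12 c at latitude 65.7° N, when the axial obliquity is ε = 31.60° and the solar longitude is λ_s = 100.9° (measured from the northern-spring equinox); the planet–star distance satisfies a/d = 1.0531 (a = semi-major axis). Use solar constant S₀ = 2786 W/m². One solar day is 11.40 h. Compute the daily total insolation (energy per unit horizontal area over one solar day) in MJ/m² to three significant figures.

59.5 MJ/m²

Solar declination: sin δ = sin ε · sin λ_s = sin 31.60° × sin 100.9° = 0.51453, so δ = +30.966°.
cos H₀ = −tan(+65.7°) tan(+30.966°) = -1.3290 ≤ −1 ⇒ polar day, H₀ = π.
Bracket: H₀ sin φ sin δ + cos φ cos δ sin H₀ = 3.1416×0.91140×0.51453 + 0.41151×0.85747×0.00000 = 1.473230 + 0.000000 = 1.473230.
Inverse-square distance factor (a/d)² = 1.0531² = 1.109020.
Q̄ = (S₀/π) × 1.109020 × [bracket] = (2786/π) × 1.109020 × 1.473230 = 1448.9 W/m².
Daily total = Q̄ × 11.40 h × 3600 s/h = 1448.9 × 11.40 × 3600 / 10⁶ = 59.46 MJ/m².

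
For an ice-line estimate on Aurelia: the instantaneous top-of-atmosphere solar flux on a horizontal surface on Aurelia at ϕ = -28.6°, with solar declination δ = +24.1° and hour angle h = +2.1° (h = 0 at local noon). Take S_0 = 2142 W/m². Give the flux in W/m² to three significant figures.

cos θ_z = sin ϕ sin δ + cos ϕ cos δ cos h = -0.195464 + 0.800915 = 0.605451.
Flux = S_0 · cos θ_z = 2142 × 0.605451 = 1297 W/m².

1.30e+03 W/m²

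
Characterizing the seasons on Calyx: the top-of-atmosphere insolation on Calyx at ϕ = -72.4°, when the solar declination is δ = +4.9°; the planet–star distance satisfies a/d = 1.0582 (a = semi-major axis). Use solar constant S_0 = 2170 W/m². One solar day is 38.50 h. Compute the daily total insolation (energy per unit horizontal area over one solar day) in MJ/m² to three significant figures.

cos h₀ = −tan(-72.4°) tan(+4.900°) = 0.2703, h₀ = 1.2971 rad.
Bracket: h₀ sin ϕ sin δ + cos ϕ cos δ sin h₀ = 1.2971×-0.95319×0.08542 + 0.30237×0.99635×0.96279 = -0.105612 + 0.290056 = 0.184444.
Inverse-square distance factor (a/d)² = 1.0582² = 1.119787.
Q̄ = (S_0/π) × 1.119787 × [bracket] = (2170/π) × 1.119787 × 0.184444 = 142.66 W/m².
Daily total = Q̄ × 38.50 h × 3600 s/h = 142.66 × 38.50 × 3600 / 10⁶ = 19.77 MJ/m².

19.8 MJ/m²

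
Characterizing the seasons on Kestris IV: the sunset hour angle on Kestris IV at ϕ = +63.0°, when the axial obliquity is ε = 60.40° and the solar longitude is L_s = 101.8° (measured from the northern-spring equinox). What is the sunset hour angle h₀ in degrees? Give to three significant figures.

h₀ = 180°

Solar declination: sin δ = sin ε · sin L_s = sin 60.40° × sin 101.8° = 0.85112, so δ = +58.334°.
Sunrise equation: cos h₀ = −tan ϕ · tan δ = -3.1819 ≤ −1, so the host star never sets (polar day) and h₀ = π.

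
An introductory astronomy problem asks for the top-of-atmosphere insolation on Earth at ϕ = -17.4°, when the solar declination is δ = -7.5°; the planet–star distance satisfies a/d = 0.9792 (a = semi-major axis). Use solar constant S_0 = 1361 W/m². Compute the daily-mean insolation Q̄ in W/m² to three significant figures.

Q̄ ≈ 419 W/m²

cos h₀ = −tan(-17.4°) tan(-7.500°) = -0.0413, h₀ = 1.6121 rad.
Bracket: h₀ sin ϕ sin δ + cos ϕ cos δ sin h₀ = 1.6121×-0.29904×-0.13053 + 0.95424×0.99144×0.99915 = 0.062926 + 0.945268 = 1.008194.
Inverse-square distance factor (a/d)² = 0.9792² = 0.958833.
Q̄ = (S_0/π) × 0.958833 × [bracket] = (1361/π) × 0.958833 × 1.008194 = 418.8 W/m².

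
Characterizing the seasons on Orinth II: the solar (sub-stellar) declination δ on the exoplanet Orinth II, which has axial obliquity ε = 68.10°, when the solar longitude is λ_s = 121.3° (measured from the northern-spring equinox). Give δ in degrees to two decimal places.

sin δ = sin ε · sin λ_s = sin 68.10° × sin 121.3° = 0.792798.
δ = arcsin(0.792798) = +52.45°.

δ = +52.45°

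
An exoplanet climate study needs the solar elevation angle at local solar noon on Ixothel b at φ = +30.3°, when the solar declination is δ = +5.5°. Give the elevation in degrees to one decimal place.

65.2°

At local noon the hour angle is zero, so the zenith angle equals |φ − δ| = |+30.3° − (+5.500°)| = 24.800°.
Elevation = 90° − 24.800° = 65.2°.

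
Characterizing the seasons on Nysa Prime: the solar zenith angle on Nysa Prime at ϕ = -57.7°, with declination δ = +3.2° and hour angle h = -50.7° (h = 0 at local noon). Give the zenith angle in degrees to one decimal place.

θ_z = 73.1°

cos θ_z = sin ϕ sin δ + cos ϕ cos δ cos h = -0.047184 + 0.337921 = 0.290737.
θ_z = arccos(0.290737) = 73.1°.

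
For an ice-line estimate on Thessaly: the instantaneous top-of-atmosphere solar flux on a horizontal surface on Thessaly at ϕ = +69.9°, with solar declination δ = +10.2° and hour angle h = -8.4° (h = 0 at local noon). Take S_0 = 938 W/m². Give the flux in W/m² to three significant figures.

470 W/m²

cos θ_z = sin ϕ sin δ + cos ϕ cos δ cos h = 0.166299 + 0.334600 = 0.500899.
Flux = S_0 · cos θ_z = 938 × 0.500899 = 469.8 W/m².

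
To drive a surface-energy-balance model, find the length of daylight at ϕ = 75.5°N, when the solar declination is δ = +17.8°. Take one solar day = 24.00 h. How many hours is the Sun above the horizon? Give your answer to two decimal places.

Sunrise equation: cos h₀ = −tan ϕ · tan δ = -1.2415 ≤ −1, so the Sun never sets (polar day) and h₀ = π.
Daylight = 2h₀/(2π) × 24.00 h = (3.1416/π) × 24.00 = 24.00 h.

24.00 h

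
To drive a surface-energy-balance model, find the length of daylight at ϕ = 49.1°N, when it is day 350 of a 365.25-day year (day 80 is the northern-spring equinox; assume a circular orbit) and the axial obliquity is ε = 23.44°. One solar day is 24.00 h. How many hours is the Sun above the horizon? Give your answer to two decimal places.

8.01 h

Solar longitude: L_s = 360° × (350 − 80)/365.25 = 266.119°.
sin δ = sin 23.44° × sin 266.119° = -0.39688, so δ = -23.383°.
cos h₀ = −tan ϕ · tan δ = −tan(+49.1°) × tan(-23.383°) = 0.4992, so h₀ = 1.0482 rad = 60.06°.
Daylight = 2h₀/(2π) × 24.00 h = (1.0482/π) × 24.00 = 8.01 h.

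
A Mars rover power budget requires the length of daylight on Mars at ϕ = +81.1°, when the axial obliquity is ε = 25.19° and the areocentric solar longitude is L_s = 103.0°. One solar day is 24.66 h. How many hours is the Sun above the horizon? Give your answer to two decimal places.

24.66 h

sin δ = sin 25.19° × sin 103.0° = 0.41471, so δ = +24.501°.
Sunrise equation: cos h₀ = −tan ϕ · tan δ = -2.9104 ≤ −1, so the Sun never sets (polar day) and h₀ = π.
Daylight = 2h₀/(2π) × 24.66 h = (3.1416/π) × 24.66 = 24.66 h.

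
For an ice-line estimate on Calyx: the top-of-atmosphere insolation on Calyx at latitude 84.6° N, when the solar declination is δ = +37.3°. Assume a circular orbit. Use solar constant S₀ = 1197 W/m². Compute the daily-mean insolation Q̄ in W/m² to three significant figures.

cos H₀ = −tan(+84.6°) tan(+37.300°) = -8.0590 ≤ −1 ⇒ polar day, H₀ = π.
Bracket: H₀ sin φ sin δ + cos φ cos δ sin H₀ = 3.1416×0.99556×0.60599 + 0.09411×0.79547×0.00000 = 1.895325 + 0.000000 = 1.895325.
Q̄ = (S₀/π) × [bracket] = (1197/π) × 1.895325 = 722.2 W/m².

Q̄ ≈ 722 W/m²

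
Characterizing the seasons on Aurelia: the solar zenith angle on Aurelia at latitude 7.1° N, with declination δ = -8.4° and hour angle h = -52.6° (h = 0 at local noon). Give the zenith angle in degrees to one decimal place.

θ_z = 54.7°

cos θ_z = sin φ sin δ + cos φ cos δ cos h = -0.018056 + 0.596253 = 0.578197.
θ_z = arccos(0.578197) = 54.7°.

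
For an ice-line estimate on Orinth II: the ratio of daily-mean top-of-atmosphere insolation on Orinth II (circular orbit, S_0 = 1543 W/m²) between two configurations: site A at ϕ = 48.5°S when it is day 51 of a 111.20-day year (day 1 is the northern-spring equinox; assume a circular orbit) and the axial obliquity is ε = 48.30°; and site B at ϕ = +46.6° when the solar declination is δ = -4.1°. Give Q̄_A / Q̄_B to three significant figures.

Q̄_A / Q̄_B ≈ 0.652

— Configuration A (ϕ=-48.5°):
Solar longitude: L_s = 360° × (51 − 1)/111.20 = 161.871°.
sin δ = sin 48.30° × sin 161.871° = 0.23233, so δ = +13.434°.
cos h₀ = −tan(-48.5°) tan(+13.434°) = 0.2700, h₀ = 1.2974 rad.
Bracket: h₀ sin ϕ sin δ + cos ϕ cos δ sin h₀ = 1.2974×-0.74896×0.23233 + 0.66262×0.97264×0.96286 = -0.225755 + 0.620554 = 0.394799.
Q̄ = (S_0/π) × [bracket] = (1543/π) × 0.394799 = 193.91 W/m².
— Configuration B (ϕ=+46.6°):
cos h₀ = −tan(+46.6°) tan(-4.100°) = 0.0758, h₀ = 1.4949 rad.
Bracket: h₀ sin ϕ sin δ + cos ϕ cos δ sin h₀ = 1.4949×0.72657×-0.07150 + 0.68709×0.99744×0.99712 = -0.077660 + 0.683357 = 0.605697.
Q̄ = (S_0/π) × [bracket] = (1543/π) × 0.605697 = 297.49 W/m².
Ratio Q̄_A / Q̄_B = 193.91 / 297.49 = 0.6518.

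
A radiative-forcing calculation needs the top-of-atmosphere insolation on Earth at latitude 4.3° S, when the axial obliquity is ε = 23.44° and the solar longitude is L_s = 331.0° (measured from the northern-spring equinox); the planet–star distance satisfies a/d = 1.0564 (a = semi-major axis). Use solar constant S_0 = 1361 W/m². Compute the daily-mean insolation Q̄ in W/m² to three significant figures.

Solar declination: sin δ = sin ε · sin L_s = sin 23.44° × sin 331.0° = -0.19285, so δ = -11.119°.
cos h₀ = −tan(-4.3°) tan(-11.119°) = -0.0148, h₀ = 1.5856 rad.
Bracket: h₀ sin ϕ sin δ + cos ϕ cos δ sin h₀ = 1.5856×-0.07498×-0.19285 + 0.99719×0.98123×0.99989 = 0.022928 + 0.978365 = 1.001293.
Inverse-square distance factor (a/d)² = 1.0564² = 1.115981.
Q̄ = (S_0/π) × 1.115981 × [bracket] = (1361/π) × 1.115981 × 1.001293 = 484.1 W/m².

Q̄ ≈ 484 W/m²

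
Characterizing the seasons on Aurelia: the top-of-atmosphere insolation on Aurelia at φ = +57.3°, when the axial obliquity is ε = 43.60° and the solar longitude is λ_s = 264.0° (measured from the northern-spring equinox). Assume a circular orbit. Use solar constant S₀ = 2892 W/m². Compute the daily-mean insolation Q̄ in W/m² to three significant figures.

Q̄ ≈ 0.00 W/m²

Solar declination: sin δ = sin ε · sin λ_s = sin 43.60° × sin 264.0° = -0.68584, so δ = -43.302°.
cos H₀ = −tan(+57.3°) tan(-43.302°) = 1.4680 ≥ 1 ⇒ polar night, H₀ = 0 and Q̄ = 0.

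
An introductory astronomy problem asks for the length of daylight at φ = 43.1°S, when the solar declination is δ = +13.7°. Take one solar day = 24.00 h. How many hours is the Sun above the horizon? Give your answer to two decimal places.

10.24 h

cos H₀ = −tan φ · tan δ = −tan(-43.1°) × tan(+13.700°) = 0.2281, so H₀ = 1.3407 rad = 76.81°.
Daylight = 2H₀/(2π) × 24.00 h = (1.3407/π) × 24.00 = 10.24 h.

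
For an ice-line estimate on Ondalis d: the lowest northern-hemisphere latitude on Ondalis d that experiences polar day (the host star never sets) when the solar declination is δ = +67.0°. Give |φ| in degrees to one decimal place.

Polar day requires cos H₀ = −tan φ tan δ ≤ −1, i.e. tan φ tan δ ≥ 1.
The boundary is |tan φ| · |tan δ| = 1, so |φ| = 90° − |δ| = 90° − 67.0° = 23.0° in the northern hemisphere.

|φ| = 23.0°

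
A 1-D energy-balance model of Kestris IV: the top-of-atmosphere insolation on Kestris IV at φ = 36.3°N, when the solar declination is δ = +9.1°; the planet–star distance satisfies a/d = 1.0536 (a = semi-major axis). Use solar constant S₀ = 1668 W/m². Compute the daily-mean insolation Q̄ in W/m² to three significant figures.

cos H₀ = −tan(+36.3°) tan(+9.100°) = -0.1177, H₀ = 1.6887 rad.
Bracket: H₀ sin φ sin δ + cos φ cos δ sin H₀ = 1.6887×0.59201×0.15816 + 0.80593×0.98741×0.99305 = 0.158117 + 0.790253 = 0.948370.
Inverse-square distance factor (a/d)² = 1.0536² = 1.110073.
Q̄ = (S₀/π) × 1.110073 × [bracket] = (1668/π) × 1.110073 × 0.948370 = 559.0 W/m².

Q̄ ≈ 559 W/m²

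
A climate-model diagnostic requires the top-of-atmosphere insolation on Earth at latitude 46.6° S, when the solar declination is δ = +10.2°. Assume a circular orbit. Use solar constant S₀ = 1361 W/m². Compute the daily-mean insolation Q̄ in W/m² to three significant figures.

Q̄ ≈ 211 W/m²

cos H₀ = −tan(-46.6°) tan(+10.200°) = 0.1903, H₀ = 1.3794 rad.
Bracket: H₀ sin φ sin δ + cos φ cos δ sin H₀ = 1.3794×-0.72657×0.17708 + 0.68709×0.98420×0.98173 = -0.177475 + 0.663879 = 0.486404.
Q̄ = (S₀/π) × [bracket] = (1361/π) × 0.486404 = 210.7 W/m².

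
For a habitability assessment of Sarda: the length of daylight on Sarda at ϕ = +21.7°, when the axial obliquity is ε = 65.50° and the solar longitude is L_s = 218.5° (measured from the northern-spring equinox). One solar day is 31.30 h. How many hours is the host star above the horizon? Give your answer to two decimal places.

Solar declination: sin δ = sin ε · sin L_s = sin 65.50° × sin 218.5° = -0.56646, so δ = -34.504°.
cos h₀ = −tan ϕ · tan δ = −tan(+21.7°) × tan(-34.504°) = 0.2735, so h₀ = 1.2937 rad = 74.12°.
Daylight = 2h₀/(2π) × 31.30 h = (1.2937/π) × 31.30 = 12.89 h.

12.89 h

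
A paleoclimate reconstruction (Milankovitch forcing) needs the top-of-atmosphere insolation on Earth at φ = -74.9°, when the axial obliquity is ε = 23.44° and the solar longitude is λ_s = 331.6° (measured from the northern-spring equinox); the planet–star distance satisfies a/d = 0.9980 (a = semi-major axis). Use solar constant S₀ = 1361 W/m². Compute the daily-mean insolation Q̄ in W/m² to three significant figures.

Q̄ ≈ 264 W/m²

Solar declination: sin δ = sin ε · sin λ_s = sin 23.44° × sin 331.6° = -0.18920, so δ = -10.906°.
cos H₀ = −tan(-74.9°) tan(-10.906°) = -0.7141, H₀ = 2.3661 rad.
Bracket: H₀ sin φ sin δ + cos φ cos δ sin H₀ = 2.3661×-0.96547×-0.18920 + 0.26050×0.98194×0.70005 = 0.432208 + 0.179070 = 0.611278.
Inverse-square distance factor (a/d)² = 0.9980² = 0.996004.
Q̄ = (S₀/π) × 0.996004 × [bracket] = (1361/π) × 0.996004 × 0.611278 = 263.8 W/m².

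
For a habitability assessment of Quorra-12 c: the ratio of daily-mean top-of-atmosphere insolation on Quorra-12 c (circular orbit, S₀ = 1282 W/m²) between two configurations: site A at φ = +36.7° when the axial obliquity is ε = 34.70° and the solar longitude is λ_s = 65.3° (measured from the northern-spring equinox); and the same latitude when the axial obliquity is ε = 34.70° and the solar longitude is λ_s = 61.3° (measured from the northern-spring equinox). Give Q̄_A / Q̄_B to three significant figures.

— Configuration A (φ=+36.7°):
Solar declination: sin δ = sin ε · sin λ_s = sin 34.70° × sin 65.3° = 0.51720, so δ = +31.144°.
cos H₀ = −tan(+36.7°) tan(+31.144°) = -0.4504, H₀ = 2.0380 rad.
Bracket: H₀ sin φ sin δ + cos φ cos δ sin H₀ = 2.0380×0.59763×0.51720 + 0.80178×0.85587×0.89281 = 0.629934 + 0.612664 = 1.242598.
Q̄ = (S₀/π) × [bracket] = (1282/π) × 1.242598 = 507.07 W/m².
— Configuration B (φ=+36.7°):
Solar declination: sin δ = sin ε · sin λ_s = sin 34.70° × sin 61.3° = 0.49934, so δ = +29.956°.
cos H₀ = −tan(+36.7°) tan(+29.956°) = -0.4296, H₀ = 2.0148 rad.
Bracket: H₀ sin φ sin δ + cos φ cos δ sin H₀ = 2.0148×0.59763×0.49934 + 0.80178×0.86641×0.90302 = 0.601258 + 0.627301 = 1.228559.
Q̄ = (S₀/π) × [bracket] = (1282/π) × 1.228559 = 501.34 W/m².
Ratio Q̄_A / Q̄_B = 507.07 / 501.34 = 1.011.

Q̄_A / Q̄_B ≈ 1.01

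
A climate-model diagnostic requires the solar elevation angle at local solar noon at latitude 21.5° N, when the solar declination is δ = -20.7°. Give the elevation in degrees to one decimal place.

47.8°

At local noon the hour angle is zero, so the zenith angle equals |φ − δ| = |+21.5° − (-20.700°)| = 42.200°.
Elevation = 90° − 42.200° = 47.8°.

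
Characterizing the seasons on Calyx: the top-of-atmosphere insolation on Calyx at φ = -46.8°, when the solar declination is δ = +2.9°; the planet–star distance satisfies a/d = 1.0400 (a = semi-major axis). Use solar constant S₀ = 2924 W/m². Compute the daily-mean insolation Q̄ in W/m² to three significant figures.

Q̄ ≈ 631 W/m²

cos H₀ = −tan(-46.8°) tan(+2.900°) = 0.0539, H₀ = 1.5168 rad.
Bracket: H₀ sin φ sin δ + cos φ cos δ sin H₀ = 1.5168×-0.72897×0.05059 + 0.68455×0.99872×0.99854 = -0.055937 + 0.682676 = 0.626739.
Inverse-square distance factor (a/d)² = 1.0400² = 1.081600.
Q̄ = (S₀/π) × 1.081600 × [bracket] = (2924/π) × 1.081600 × 0.626739 = 630.9 W/m².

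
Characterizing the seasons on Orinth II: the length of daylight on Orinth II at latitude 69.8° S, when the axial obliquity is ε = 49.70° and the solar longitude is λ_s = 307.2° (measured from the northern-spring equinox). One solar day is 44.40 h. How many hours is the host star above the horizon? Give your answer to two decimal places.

44.40 h

Solar declination: sin δ = sin ε · sin λ_s = sin 49.70° × sin 307.2° = -0.60749, so δ = -37.408°.
Sunrise equation: cos H₀ = −tan φ · tan δ = -2.0786 ≤ −1, so the host star never sets (polar day) and H₀ = π.
Daylight = 2H₀/(2π) × 44.40 h = (3.1416/π) × 44.40 = 44.40 h.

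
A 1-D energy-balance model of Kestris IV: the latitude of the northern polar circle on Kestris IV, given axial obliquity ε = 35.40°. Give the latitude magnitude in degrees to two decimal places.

The polar circle is the lowest latitude that experiences at least one full rotation of continuous daylight at the northern-summer solstice; it lies at |φ| = 90° − ε = 90° − 35.40° = 54.60°.

54.60°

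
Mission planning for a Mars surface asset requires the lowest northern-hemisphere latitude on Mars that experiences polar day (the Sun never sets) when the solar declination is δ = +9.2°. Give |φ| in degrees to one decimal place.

Polar day requires cos H₀ = −tan φ tan δ ≤ −1, i.e. tan φ tan δ ≥ 1.
The boundary is |tan φ| · |tan δ| = 1, so |φ| = 90° − |δ| = 90° − 9.2° = 80.8° in the northern hemisphere.

|φ| = 80.8°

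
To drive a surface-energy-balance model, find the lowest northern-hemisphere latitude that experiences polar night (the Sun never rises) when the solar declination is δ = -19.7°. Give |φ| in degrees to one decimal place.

Polar night requires cos H₀ = −tan φ tan δ ≥ 1, i.e. tan φ tan δ ≤ −1.
The boundary is |tan φ| · |tan δ| = 1, so |φ| = 90° − |δ| = 90° − 19.7° = 70.3° in the northern hemisphere.

|φ| = 70.3°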